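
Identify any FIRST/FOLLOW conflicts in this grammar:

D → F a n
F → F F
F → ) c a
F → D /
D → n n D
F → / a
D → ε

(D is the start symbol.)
A FIRST/FOLLOW conflict occurs when a non-terminal N has a nullable alternative N → β (β ⇒* ε) and another alternative N → α with FIRST(α) ∩ FOLLOW(N) ≠ ∅: on such a lookahead the parser cannot decide between expanding α and letting N vanish via β.

Nullable non-terminals: D.
FIRST sets used below: FIRST(F) = { ')', '/', 'n' }

D: nullable alternative(s) D → ε; FOLLOW(D) = { $, '/' }
  D → F a n: FIRST \ {ε} = { ')', '/', 'n' } — overlaps FOLLOW(D) on { '/' }: CONFLICT
  D → n n D: FIRST \ {ε} = { 'n' } — disjoint from FOLLOW(D)
  D → ε: FIRST \ {ε} = { } — this is the only nullable alternative, skip

F has no nullable alternative, so no FIRST/FOLLOW check is needed there.

So the grammar has 1 FIRST/FOLLOW conflict (marked CONFLICT above).

Answer: Yes. D → F a n with FOLLOW(D) on { '/' }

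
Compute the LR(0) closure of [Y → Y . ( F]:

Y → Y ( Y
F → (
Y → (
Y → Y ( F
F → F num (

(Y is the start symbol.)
Start with: [Y → Y . ( F]
The dot precedes the terminal '(', so nothing is added.

CLOSURE = { [Y → Y . ( F] }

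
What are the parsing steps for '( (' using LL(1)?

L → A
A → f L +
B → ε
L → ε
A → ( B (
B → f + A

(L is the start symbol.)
LL(1) parsing maintains a stack (initially the start symbol over $) and the input. At each step: if the stack top is a terminal, match it against the current input token; if it is a non-terminal N, replace it with the RHS of M[N, lookahead] (the unique production whose predict set contains the lookahead).

Stack is shown with the top on the left.

Stack    Input  Action
----------------------
L $      ( ( $  output L → A
A $      ( ( $  output A → ( B (
( B ( $  ( ( $  match '('
B ( $    ( $    output B → ε
( $      ( $    match '('
$        $      accept

The string is accepted.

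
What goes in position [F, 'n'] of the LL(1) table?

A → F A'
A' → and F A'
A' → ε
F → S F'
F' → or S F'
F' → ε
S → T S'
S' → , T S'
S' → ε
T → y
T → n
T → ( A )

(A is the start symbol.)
To find M[F, 'n'], we find productions for F where 'n' is in the predict set (PREDICT(N → α) = (FIRST(α) \ {ε}) ∪ (FOLLOW(N) if α ⇒* ε)).

Relevant sets:
  FIRST(S) = { '(', 'n', 'y' }

F → S F': PREDICT = { '(', 'n', 'y' }
  'n' is in predict set, so this production goes in M[F, 'n']

M[F, 'n'] = F → S F'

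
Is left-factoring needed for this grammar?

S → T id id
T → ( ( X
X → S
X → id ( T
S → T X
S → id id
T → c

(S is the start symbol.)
Left-factoring is needed when two productions for the same non-terminal
share a common prefix on the right-hand side.

Productions for S:
  S → T id id
  S → T X
  S → id id
Productions for T:
  T → ( ( X
  T → c
Productions for X:
  X → S
  X → id ( T

Found common prefix 'T' in productions for S

Answer: Yes, S has productions with common prefix 'T'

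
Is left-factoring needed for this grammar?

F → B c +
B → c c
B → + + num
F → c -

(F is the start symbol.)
Left-factoring is needed when two productions for the same non-terminal
share a common prefix on the right-hand side.

Productions for F:
  F → B c +
  F → c -
Productions for B:
  B → c c
  B → + + num

No common prefixes found.

Answer: No, left-factoring is not needed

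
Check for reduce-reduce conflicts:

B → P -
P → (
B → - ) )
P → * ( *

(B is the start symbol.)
A reduce-reduce conflict occurs when an LR(0) state has two complete items [A → α .] and [B → β .] — both call for a reduction, and with no lookahead the parser cannot choose between them.

Augment with B' → B and build the canonical LR(0) collection (I0 = CLOSURE({[B' → . B]}), then GOTO on every symbol after a dot until no new states appear). It has 11 states:
  I0: { [B → . - ) )], [B → . P -], [B' → . B], [P → . (], [P → . * ( *] }  — shift
  I1: { [P → ( .] }  — reduce
  I2: { [P → * . ( *] }  — shift
  I3: { [B → - . ) )] }  — shift
  I4: { [B' → B .] }  — accept
  I5: { [B → P . -] }  — shift
  I6: { [B → P - .] }  — reduce
  I7: { [B → - ) . )] }  — shift
  I8: { [B → - ) ) .] }  — reduce
  I9: { [P → * ( . *] }  — shift
  I10: { [P → * ( * .] }  — reduce

No state contains more than one complete item.

Answer: No reduce-reduce conflicts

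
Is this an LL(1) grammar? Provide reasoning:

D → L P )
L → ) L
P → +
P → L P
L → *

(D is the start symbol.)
A grammar is LL(1) if for each non-terminal N with multiple productions, the predict sets of those productions are pairwise disjoint, where PREDICT(N → α) = (FIRST(α) \ {ε}) ∪ (FOLLOW(N) if α ⇒* ε).

Relevant sets:
  FIRST(L) = { ')', '*' }

For L:
  PREDICT(L → ')' L) = { ')' }
  PREDICT(L → '*') = { '*' }
For P:
  PREDICT(P → '+') = { '+' }
  PREDICT(P → L P) = { ')', '*' }
D has a single production, so nothing to check there.

All predict sets are disjoint. The grammar IS LL(1).

Answer: Yes, the grammar is LL(1).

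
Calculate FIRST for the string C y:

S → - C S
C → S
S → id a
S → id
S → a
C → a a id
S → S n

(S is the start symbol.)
{ '-', 'a', 'id' }

FIRST sets of the non-terminals involved (from the grammar, by fixed-point iteration):
  FIRST(C) = { '-', 'a', 'id' }

To compute FIRST(C y), process the symbols left to right:
Symbol C is a non-terminal. Add FIRST(C) \ {ε} = { '-', 'a', 'id' }
C is not nullable (ε ∉ FIRST(C)), so stop here.
FIRST(C y) = { '-', 'a', 'id' }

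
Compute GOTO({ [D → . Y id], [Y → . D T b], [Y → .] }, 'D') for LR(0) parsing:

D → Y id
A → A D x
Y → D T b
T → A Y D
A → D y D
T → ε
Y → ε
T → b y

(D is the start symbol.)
{ [A → . A D x], [A → . D y D], [D → . Y id], [T → . A Y D], [T → . b y], [T → .], [Y → . D T b], [Y → .], [Y → D . T b] }

GOTO(I, 'D') = CLOSURE({ [A → αX.β] : [A → α.Xβ] ∈ I, X = 'D' })

Items with dot before 'D', with the dot advanced:
  [Y → . D T b] → [Y → D . T b]
Closure of the advanced items:
  [Y → D . T b] has the dot before T: add [T → . A Y D], [T → .], [T → . b y]
  [T → . A Y D] has the dot before A: add [A → . A D x], [A → . D y D]
  [A → . D y D] has the dot before D: add [D → . Y id]
  [D → . Y id] has the dot before Y: add [Y → . D T b], [Y → .]

GOTO = { [A → . A D x], [A → . D y D], [D → . Y id], [T → . A Y D], [T → . b y], [T → .], [Y → . D T b], [Y → .], [Y → D . T b] }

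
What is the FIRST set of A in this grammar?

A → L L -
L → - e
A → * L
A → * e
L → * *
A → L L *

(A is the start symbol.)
To compute FIRST(A), examine every production with A on the left-hand side, reading each right-hand side left to right until a non-nullable symbol is reached.

FIRST sets of the other non-terminals involved (by the same procedure, iterated to a fixed point):
  FIRST(L) = { '*', '-' }

From A → L L -:
  - L is a non-terminal: add FIRST(L) \ {ε} = { '*', '-' }
    L is not nullable, so stop
From A → * L:
  - '*' is a terminal: add '*' and stop
From A → * e:
  - '*' is a terminal: add '*' and stop
From A → L L *:
  - L is a non-terminal: add FIRST(L) \ {ε} = { '*', '-' }
    L is not nullable, so stop

Collecting: FIRST(A) = { '*', '-' }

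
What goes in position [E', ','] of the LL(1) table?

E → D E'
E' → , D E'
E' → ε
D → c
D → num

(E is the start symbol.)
E' → , D E'

To find M[E', ','], we find productions for E' where ',' is in the predict set (PREDICT(N → α) = (FIRST(α) \ {ε}) ∪ (FOLLOW(N) if α ⇒* ε)).

Relevant sets:
  FOLLOW(E') = { $ }

E' → , D E': PREDICT = { ',' }
  ',' is in predict set, so this production goes in M[E', ',']
E' → ε: PREDICT = { $ }

M[E', ','] = E' → , D E'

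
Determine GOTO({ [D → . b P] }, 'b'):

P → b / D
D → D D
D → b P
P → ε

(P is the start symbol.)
GOTO(I, 'b') = CLOSURE({ [A → αX.β] : [A → α.Xβ] ∈ I, X = 'b' })

Items with dot before 'b', with the dot advanced:
  [D → . b P] → [D → b . P]
Closure of the advanced items:
  [D → b . P] has the dot before P: add [P → . b / D], [P → .]

GOTO = { [D → b . P], [P → . b / D], [P → .] }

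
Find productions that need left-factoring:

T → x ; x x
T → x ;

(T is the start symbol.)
Yes, T has productions with common prefix 'x ;'

Left-factoring is needed when two productions for the same non-terminal
share a common prefix on the right-hand side.

Productions for T:
  T → x ; x x
  T → x ;

Found common prefix 'x ;' in productions for T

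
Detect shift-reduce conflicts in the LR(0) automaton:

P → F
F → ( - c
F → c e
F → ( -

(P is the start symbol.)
Yes — I6: [F → ( - .] vs [F → ( - . c]

A shift-reduce conflict occurs when an LR(0) state has both:
  - a complete (reduce) item [A → α .] (dot at the end), and
  - a shift item [B → β . c γ] (dot before a terminal).

Augment with P' → P and build the canonical LR(0) collection (I0 = CLOSURE({[P' → . P]}), then GOTO on every symbol after a dot until no new states appear). It has 8 states:
  I0: { [F → . ( - c], [F → . ( -], [F → . c e], [P → . F], [P' → . P] }  — shift
  I1: { [F → ( . - c], [F → ( . -] }  — shift
  I2: { [P → F .] }  — reduce
  I3: { [P' → P .] }  — accept
  I4: { [F → c . e] }  — shift
  I5: { [F → c e .] }  — reduce
  I6: { [F → ( - . c], [F → ( - .] }  — shift, reduce
  I7: { [F → ( - c .] }  — reduce

I6 contains reduce item [F → ( - .] and shift item [F → ( - . c] — shift-reduce conflict.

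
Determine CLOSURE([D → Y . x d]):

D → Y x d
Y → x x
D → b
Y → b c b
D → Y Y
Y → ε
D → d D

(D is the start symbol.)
{ [D → Y . x d] }

Start with: [D → Y . x d]
The dot precedes the terminal x, so nothing is added.

CLOSURE = { [D → Y . x d] }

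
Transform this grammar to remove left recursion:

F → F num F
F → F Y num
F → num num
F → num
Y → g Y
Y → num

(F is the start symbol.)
F → num num F'
F → num F'
F' → num F F'
F' → Y num F'
F' → ε
Y → g Y
Y → num

F is directly left-recursive. The standard transformation for
  A → A α₁ | ... | A α_m | β₁ | ... | β_n
is
  A  → β₁ A' | ... | β_n A'
  A' → α₁ A' | ... | α_m A' | ε

F → num num becomes F → num num F'
F → num becomes F → num F'
F → F num F becomes F' → num F F'
F → F Y num becomes F' → Y num F'
Add F' → ε

Productions for other non-terminals are unchanged:
  Y → g Y
  Y → num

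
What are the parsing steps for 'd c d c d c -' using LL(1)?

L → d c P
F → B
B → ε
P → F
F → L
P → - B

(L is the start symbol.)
LL(1) parsing maintains a stack (initially the start symbol over $) and the input. At each step: if the stack top is a terminal, match it against the current input token; if it is a non-terminal N, replace it with the RHS of M[N, lookahead] (the unique production whose predict set contains the lookahead).

Stack is shown with the top on the left.

Stack    Input            Action
--------------------------------
L $      d c d c d c - $  output L → d c P
d c P $  d c d c d c - $  match 'd'
c P $    c d c d c - $    match 'c'
P $      d c d c - $      output P → F
F $      d c d c - $      output F → L
L $      d c d c - $      output L → d c P
d c P $  d c d c - $      match 'd'
c P $    c d c - $        match 'c'
P $      d c - $          output P → F
F $      d c - $          output F → L
L $      d c - $          output L → d c P
d c P $  d c - $          match 'd'
c P $    c - $            match 'c'
P $      - $              output P → - B
- B $    - $              match '-'
B $      $                output B → ε
$        $                accept

The string is accepted.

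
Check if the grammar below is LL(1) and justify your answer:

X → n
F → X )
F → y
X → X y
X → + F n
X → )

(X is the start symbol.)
Relevant sets:
  FIRST(X) = { ')', '+', 'n' }

For X:
  PREDICT(X → n) = { 'n' }
  PREDICT(X → X y) = { ')', '+', 'n' }
  PREDICT(X → '+' F n) = { '+' }
  PREDICT(X → ')') = { ')' }
For F:
  PREDICT(F → X ')') = { ')', '+', 'n' }
  PREDICT(F → y) = { 'y' }

Conflict found: Predict set conflict for X: { 'n' }
The grammar is NOT LL(1).

Answer: No. Predict set conflict for X: { 'n' }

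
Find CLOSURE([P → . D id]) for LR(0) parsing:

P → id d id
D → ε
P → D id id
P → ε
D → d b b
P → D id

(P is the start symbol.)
{ [D → . d b b], [D → .], [P → . D id] }

To compute CLOSURE, for each item [A → α.Bβ] where B is a non-terminal, add [B → .γ] for all productions B → γ; repeat for the newly added items until nothing changes.

Start with: [P → . D id]
  [P → . D id] has the dot before D: add [D → .], [D → . d b b]
No further items can be added.

CLOSURE = { [D → . d b b], [D → .], [P → . D id] }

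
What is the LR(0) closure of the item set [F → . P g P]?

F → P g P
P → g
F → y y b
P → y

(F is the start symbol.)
To compute CLOSURE, for each item [A → α.Bβ] where B is a non-terminal, add [B → .γ] for all productions B → γ; repeat for the newly added items until nothing changes.

Start with: [F → . P g P]
  [F → . P g P] has the dot before P: add [P → . g], [P → . y]
No further items can be added.

CLOSURE = { [F → . P g P], [P → . g], [P → . y] }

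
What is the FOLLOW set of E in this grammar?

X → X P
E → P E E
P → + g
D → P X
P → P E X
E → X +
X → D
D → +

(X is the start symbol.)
To compute FOLLOW(E), find every occurrence of E on a right-hand side N → α E β: add FIRST(β) \ {ε}, and if β is empty or nullable also add FOLLOW(N). Iterate to a fixed point.

In E → P E E: E is followed by E, add FIRST(E) \ {ε} = { '+' }
In E → P E E: E is at the end; this adds FOLLOW(E) to itself — nothing new
In P → P E X: E is followed by X, add FIRST(X) \ {ε} = { '+' }

Taking the union: FOLLOW(E) = { '+' }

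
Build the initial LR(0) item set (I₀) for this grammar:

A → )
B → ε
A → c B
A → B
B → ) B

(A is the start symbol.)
First, augment the grammar with A' → A
I₀ = CLOSURE({ [A' → . A] }):
  [A' → . A] has the dot before A: add [A → . )], [A → . c B], [A → . B]
  [A → . B] has the dot before B: add [B → .], [B → . ) B]
No further items can be added.

I₀ = { [A → . )], [A → . B], [A → . c B], [A' → . A], [B → . ) B], [B → .] }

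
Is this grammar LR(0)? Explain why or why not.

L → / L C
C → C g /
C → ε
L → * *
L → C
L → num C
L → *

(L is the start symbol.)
A grammar is LR(0) if no state in the canonical LR(0) collection has:
  - both a shift item (dot before a terminal) and a complete item (shift-reduce conflict), or
  - two or more complete items (reduce-reduce conflict; the accept item [L' → L .] counts as a complete item here).

Augment with L' → L and build the canonical LR(0) collection (I0 = CLOSURE({[L' → . L]}), then GOTO on every symbol after a dot until no new states appear). It has 12 states:
  I0: { [C → . C g /], [C → .], [L → . * *], [L → . *], [L → . / L C], [L → . C], [L → . num C], [L' → . L] }  — shift, reduce
  I1: { [L → * . *], [L → * .] }  — shift, reduce
  I2: { [C → . C g /], [C → .], [L → . * *], [L → . *], [L → . / L C], [L → . C], [L → . num C], [L → / . L C] }  — shift, reduce
  I3: { [C → C . g /], [L → C .] }  — shift, reduce
  I4: { [L' → L .] }  — accept
  I5: { [C → . C g /], [C → .], [L → num . C] }  — reduce
  I6: { [C → C . g /], [L → num C .] }  — shift, reduce
  I7: { [C → C g . /] }  — shift
  I8: { [C → C g / .] }  — reduce
  I9: { [C → . C g /], [C → .], [L → / L . C] }  — reduce
  I10: { [C → C . g /], [L → / L C .] }  — shift, reduce
  I11: { [L → * * .] }  — reduce

Conflict in state I0:
  Shift-reduce conflict between [C → .] and [L → . *]
So the grammar is NOT LR(0).

Answer: No. Shift-reduce conflict between [C → .] and [L → . *]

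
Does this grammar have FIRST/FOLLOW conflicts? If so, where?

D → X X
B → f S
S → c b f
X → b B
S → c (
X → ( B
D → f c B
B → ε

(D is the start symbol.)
No FIRST/FOLLOW conflicts.

Nullable non-terminals: B.

B: nullable alternative(s) B → ε; FOLLOW(B) = { $, '(', 'b' }
  B → f S: FIRST \ {ε} = { 'f' } — disjoint from FOLLOW(B)
  B → ε: FIRST \ {ε} = { } — this is the only nullable alternative, skip

D, S, X have no nullable alternative, so no FIRST/FOLLOW check is needed there.

No FIRST/FOLLOW conflicts found.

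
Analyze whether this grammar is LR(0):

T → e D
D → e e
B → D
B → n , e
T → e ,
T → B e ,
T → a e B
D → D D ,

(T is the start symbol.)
A grammar is LR(0) if no state in the canonical LR(0) collection has:
  - both a shift item (dot before a terminal) and a complete item (shift-reduce conflict), or
  - two or more complete items (reduce-reduce conflict; the accept item [T' → T .] counts as a complete item here).

Augment with T' → T and build the canonical LR(0) collection (I0 = CLOSURE({[T' → . T]}), then GOTO on every symbol after a dot until no new states appear). It has 20 states:
  I0: { [B → . D], [B → . n , e], [D → . D D ,], [D → . e e], [T → . B e ,], [T → . a e B], [T → . e ,], [T → . e D], [T' → . T] }  — shift
  I1: { [T → B . e ,] }  — shift
  I2: { [B → D .], [D → . D D ,], [D → . e e], [D → D . D ,] }  — shift, reduce
  I3: { [T' → T .] }  — accept
  I4: { [T → a . e B] }  — shift
  I5: { [D → . D D ,], [D → . e e], [D → e . e], [T → e . ,], [T → e . D] }  — shift
  I6: { [B → n . , e] }  — shift
  I7: { [B → n , . e] }  — shift
  I8: { [B → n , e .] }  — reduce
  I9: { [T → e , .] }  — reduce
  I10: { [D → . D D ,], [D → . e e], [D → D . D ,], [T → e D .] }  — shift, reduce
  I11: { [D → e . e], [D → e e .] }  — shift, reduce
  I12: { [D → e e .] }  — reduce
  I13: { [D → . D D ,], [D → . e e], [D → D . D ,], [D → D D . ,] }  — shift
  I14: { [D → e . e] }  — shift
  I15: { [D → D D , .] }  — reduce
  I16: { [B → . D], [B → . n , e], [D → . D D ,], [D → . e e], [T → a e . B] }  — shift
  I17: { [T → a e B .] }  — reduce
  I18: { [T → B e . ,] }  — shift
  I19: { [T → B e , .] }  — reduce

Conflict in state I2:
  Shift-reduce conflict between [B → D .] and [D → . e e]
So the grammar is NOT LR(0).

Answer: No. Shift-reduce conflict between [B → D .] and [D → . e e]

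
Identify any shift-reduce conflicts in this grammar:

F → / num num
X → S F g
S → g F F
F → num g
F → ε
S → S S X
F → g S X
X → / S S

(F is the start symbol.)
Yes — I0: [F → .] vs [F → . / num num]; I7: [F → .] vs [F → . / num num]; I8: [F → .] vs [F → . / num num]; I11: [F → .] vs [F → . / num num]; I16: [F → .] vs [F → . / num num]; I21: [X → / S S .] vs [S → . g F F]

Augment with F' → F and build the canonical LR(0) collection (I0 = CLOSURE({[F' → . F]}), then GOTO on every symbol after a dot until no new states appear). It has 22 states:
  I0: { [F → . / num num], [F → . g S X], [F → . num g], [F → .], [F' → . F] }  — shift, reduce
  I1: { [F → / . num num] }  — shift
  I2: { [F' → F .] }  — accept
  I3: { [F → g . S X], [S → . S S X], [S → . g F F] }  — shift
  I4: { [F → num . g] }  — shift
  I5: { [F → num g .] }  — reduce
  I6: { [F → g S . X], [S → . S S X], [S → . g F F], [S → S . S X], [X → . / S S], [X → . S F g] }  — shift
  I7: { [F → . / num num], [F → . g S X], [F → . num g], [F → .], [S → g . F F] }  — shift, reduce
  I8: { [F → . / num num], [F → . g S X], [F → . num g], [F → .], [S → g F . F] }  — shift, reduce
  I9: { [S → g F F .] }  — reduce
  I10: { [S → . S S X], [S → . g F F], [X → / . S S] }  — shift
  I11: { [F → . / num num], [F → . g S X], [F → . num g], [F → .], [S → . S S X], [S → . g F F], [S → S . S X], [S → S S . X], [X → . / S S], [X → . S F g], [X → S . F g] }  — shift, reduce
  I12: { [F → g S X .] }  — reduce
  I13: { [F → / . num num], [S → . S S X], [S → . g F F], [X → / . S S] }  — shift
  I14: { [X → S F . g] }  — shift
  I15: { [S → S S X .] }  — reduce
  I16: { [F → . / num num], [F → . g S X], [F → . num g], [F → .], [F → g . S X], [S → . S S X], [S → . g F F], [S → g . F F] }  — shift, reduce
  I17: { [X → S F g .] }  — reduce
  I18: { [S → . S S X], [S → . g F F], [S → S . S X], [X → / S . S] }  — shift
  I19: { [F → / num . num] }  — shift
  I20: { [F → / num num .] }  — reduce
  I21: { [S → . S S X], [S → . g F F], [S → S . S X], [S → S S . X], [X → . / S S], [X → . S F g], [X → / S S .] }  — shift, reduce

I0 contains reduce item [F → .] and shift items [F → . / num num], [F → . g S X], [F → . num g] — shift-reduce conflict.
I7 contains reduce item [F → .] and shift items [F → . / num num], [F → . g S X], [F → . num g] — shift-reduce conflict.
I8 contains reduce item [F → .] and shift items [F → . / num num], [F → . g S X], [F → . num g] — shift-reduce conflict.
I11 contains reduce item [F → .] and shift items [F → . / num num], [F → . g S X], [F → . num g], [S → . g F F], [X → . / S S] — shift-reduce conflict.
I16 contains reduce item [F → .] and shift items [F → . / num num], [F → . g S X], [F → . num g], [S → . g F F] — shift-reduce conflict.
I21 contains reduce item [X → / S S .] and shift items [S → . g F F], [X → . / S S] — shift-reduce conflict.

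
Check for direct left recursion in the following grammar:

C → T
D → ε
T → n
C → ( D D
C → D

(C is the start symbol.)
Direct left recursion occurs when N → N α for some non-terminal N (the right-hand side begins with the left-hand side itself).

C → T: starts with T
D → ε: starts with ε
T → n: starts with n
C → ( D D: starts with '('
C → D: starts with D

No direct left recursion found.

Answer: No direct left recursion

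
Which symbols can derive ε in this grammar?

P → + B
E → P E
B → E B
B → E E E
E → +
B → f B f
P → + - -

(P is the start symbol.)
A non-terminal is nullable if it can derive ε (the empty string): either it has an ε-production, or it has a production whose right-hand side consists entirely of nullable non-terminals.

There are no ε-productions, so no non-terminal can derive ε.
No non-terminals are nullable.

Answer: None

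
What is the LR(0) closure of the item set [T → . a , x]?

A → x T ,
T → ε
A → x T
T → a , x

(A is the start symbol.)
To compute CLOSURE, for each item [A → α.Bβ] where B is a non-terminal, add [B → .γ] for all productions B → γ; repeat for the newly added items until nothing changes.

Start with: [T → . a , x]
The dot precedes the terminal a, so nothing is added.

CLOSURE = { [T → . a , x] }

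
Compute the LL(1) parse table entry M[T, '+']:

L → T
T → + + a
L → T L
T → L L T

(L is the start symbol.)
T → + + a, T → L L T

To find M[T, '+'], we find productions for T where '+' is in the predict set (PREDICT(N → α) = (FIRST(α) \ {ε}) ∪ (FOLLOW(N) if α ⇒* ε)).

Relevant sets:
  FIRST(L) = { '+' }

T → + + a: PREDICT = { '+' }
  '+' is in predict set, so this production goes in M[T, '+']
T → L L T: PREDICT = { '+' }
  '+' is in predict set, so this production goes in M[T, '+']

M[T, '+'] = T → + + a, T → L L T  (a multiply-defined cell — the grammar is not LL(1))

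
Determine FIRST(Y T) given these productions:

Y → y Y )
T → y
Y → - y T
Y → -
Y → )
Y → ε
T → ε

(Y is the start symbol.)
{ ')', '-', 'y', ε }

FIRST sets of the non-terminals involved (from the grammar, by fixed-point iteration):
  FIRST(Y) = { ')', '-', 'y', ε }
  FIRST(T) = { 'y', ε }

To compute FIRST(Y T), process the symbols left to right:
Symbol Y is a non-terminal. Add FIRST(Y) \ {ε} = { ')', '-', 'y' }
Y is nullable (ε ∈ FIRST(Y)), continue to the next symbol.
Symbol T is a non-terminal. Add FIRST(T) \ {ε} = { 'y' }
T is nullable (ε ∈ FIRST(T)), continue to the next symbol.
All symbols are nullable, so ε is in the result.
FIRST(Y T) = { ')', '-', 'y', ε }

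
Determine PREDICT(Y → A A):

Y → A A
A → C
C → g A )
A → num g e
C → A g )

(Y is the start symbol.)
{ 'g', 'num' }

PREDICT(Y → A A) = (FIRST(RHS) \ {ε}) ∪ (FOLLOW(Y) if ε ∈ FIRST(RHS), i.e. RHS ⇒* ε)
FIRST(A) = { 'g', 'num' }
FIRST(A A) = { 'g', 'num' }
ε ∉ FIRST(A A), so FOLLOW(Y) is not added.
PREDICT(Y → A A) = { 'g', 'num' }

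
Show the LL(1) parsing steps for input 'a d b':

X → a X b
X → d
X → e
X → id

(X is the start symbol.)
Stack is shown with the top on the left.

Stack    Input    Action
------------------------
X $      a d b $  output X → a X b
a X b $  a d b $  match 'a'
X b $    d b $    output X → d
d b $    d b $    match 'd'
b $      b $      match 'b'
$        $        accept

The string is accepted.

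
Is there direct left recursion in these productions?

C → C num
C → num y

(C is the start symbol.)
C → C num: LEFT RECURSIVE (starts with C)
C → num y: starts with num

The grammar has direct left recursion on: C.

Answer: Yes, C is left-recursive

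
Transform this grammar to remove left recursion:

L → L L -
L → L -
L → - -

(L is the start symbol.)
L is directly left-recursive. The standard transformation for
  A → A α₁ | ... | A α_m | β₁ | ... | β_n
is
  A  → β₁ A' | ... | β_n A'
  A' → α₁ A' | ... | α_m A' | ε

L → - - becomes L → - - L'
L → L L - becomes L' → L - L'
L → L - becomes L' → - L'
Add L' → ε

Resulting grammar:
L → - - L'
L' → L - L'
L' → - L'
L' → ε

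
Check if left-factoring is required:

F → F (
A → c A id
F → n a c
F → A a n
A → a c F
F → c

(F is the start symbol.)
No, left-factoring is not needed

Left-factoring is needed when two productions for the same non-terminal
share a common prefix on the right-hand side.

Productions for F:
  F → F (
  F → n a c
  F → A a n
  F → c
Productions for A:
  A → c A id
  A → a c F

No common prefixes found.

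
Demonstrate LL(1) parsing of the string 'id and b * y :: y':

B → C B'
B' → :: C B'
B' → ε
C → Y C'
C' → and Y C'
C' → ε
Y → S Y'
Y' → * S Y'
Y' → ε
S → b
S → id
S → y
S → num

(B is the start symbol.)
Stack is shown with the top on the left.

Stack           Input                Action
-------------------------------------------
B $             id and b * y :: y $  output B → C B'
C B' $          id and b * y :: y $  output C → Y C'
Y C' B' $       id and b * y :: y $  output Y → S Y'
S Y' C' B' $    id and b * y :: y $  output S → id
id Y' C' B' $   id and b * y :: y $  match 'id'
Y' C' B' $      and b * y :: y $     output Y' → ε
C' B' $         and b * y :: y $     output C' → and Y C'
and Y C' B' $   and b * y :: y $     match 'and'
Y C' B' $       b * y :: y $         output Y → S Y'
S Y' C' B' $    b * y :: y $         output S → b
b Y' C' B' $    b * y :: y $         match 'b'
Y' C' B' $      * y :: y $           output Y' → * S Y'
* S Y' C' B' $  * y :: y $           match '*'
S Y' C' B' $    y :: y $             output S → y
y Y' C' B' $    y :: y $             match 'y'
Y' C' B' $      :: y $               output Y' → ε
C' B' $         :: y $               output C' → ε
B' $            :: y $               output B' → :: C B'
:: C B' $       :: y $               match '::'
C B' $          y $                  output C → Y C'
Y C' B' $       y $                  output Y → S Y'
S Y' C' B' $    y $                  output S → y
y Y' C' B' $    y $                  match 'y'
Y' C' B' $      $                    output Y' → ε
C' B' $         $                    output C' → ε
B' $            $                    output B' → ε
$               $                    accept

The string is accepted.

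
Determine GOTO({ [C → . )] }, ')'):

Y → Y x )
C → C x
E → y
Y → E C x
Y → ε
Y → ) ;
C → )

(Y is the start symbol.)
GOTO(I, ')') = CLOSURE({ [A → αX.β] : [A → α.Xβ] ∈ I, X = ')' })

Items with dot before ')', with the dot advanced:
  [C → . )] → [C → ) .]
Closure adds nothing (no advanced item has the dot before a non-terminal).

GOTO = { [C → ) .] }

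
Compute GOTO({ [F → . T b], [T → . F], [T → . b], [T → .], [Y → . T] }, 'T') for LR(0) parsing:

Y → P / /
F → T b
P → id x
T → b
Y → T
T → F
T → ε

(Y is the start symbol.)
GOTO(I, 'T') = CLOSURE({ [A → αX.β] : [A → α.Xβ] ∈ I, X = 'T' })

Items with dot before 'T', with the dot advanced:
  [F → . T b] → [F → T . b]
  [Y → . T] → [Y → T .]
Closure adds nothing (no advanced item has the dot before a non-terminal).

GOTO = { [F → T . b], [Y → T .] }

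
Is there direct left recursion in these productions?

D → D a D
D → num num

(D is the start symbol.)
Direct left recursion occurs when N → N α for some non-terminal N (the right-hand side begins with the left-hand side itself).

D → D a D: LEFT RECURSIVE (starts with D)
D → num num: starts with num

The grammar has direct left recursion on: D.

Answer: Yes, D is left-recursive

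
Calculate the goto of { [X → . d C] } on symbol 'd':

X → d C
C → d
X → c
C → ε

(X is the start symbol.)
{ [C → . d], [C → .], [X → d . C] }

GOTO(I, 'd') = CLOSURE({ [A → αX.β] : [A → α.Xβ] ∈ I, X = 'd' })

Items with dot before 'd', with the dot advanced:
  [X → . d C] → [X → d . C]
Closure of the advanced items:
  [X → d . C] has the dot before C: add [C → . d], [C → .]

GOTO = { [C → . d], [C → .], [X → d . C] }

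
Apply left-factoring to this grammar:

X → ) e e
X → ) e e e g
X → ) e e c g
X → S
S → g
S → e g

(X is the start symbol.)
X → ) e e X'
X' → ε
X' → e g
X' → c g
X → S
S → g
S → e g

Left-factoring transforms A → αβ₁ | αβ₂ into A → αA' and A' → β₁ | β₂
(α is the longest common prefix among the alternatives). Repeat until
no nonterminal has two alternatives with a common prefix.

Round 1: X has alternatives sharing prefix ') e e'. Introduce X': X → ) e e X'
  Add: X' → ε
  Add: X' → e g
  Add: X' → c g

No remaining common prefixes — done.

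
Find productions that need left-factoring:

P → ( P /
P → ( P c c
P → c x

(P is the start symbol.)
Left-factoring is needed when two productions for the same non-terminal
share a common prefix on the right-hand side.

Productions for P:
  P → ( P /
  P → ( P c c
  P → c x

Found common prefix '( P' in productions for P

Answer: Yes, P has productions with common prefix '( P'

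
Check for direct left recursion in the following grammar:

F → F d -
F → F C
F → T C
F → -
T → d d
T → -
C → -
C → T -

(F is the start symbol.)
Direct left recursion occurs when N → N α for some non-terminal N (the right-hand side begins with the left-hand side itself).

F → F d -: LEFT RECURSIVE (starts with F)
F → F C: LEFT RECURSIVE (starts with F)
F → T C: starts with T
F → -: starts with '-'
T → d d: starts with d
T → -: starts with '-'
C → -: starts with '-'
C → T -: starts with T

The grammar has direct left recursion on: F.

Answer: Yes, F is left-recursive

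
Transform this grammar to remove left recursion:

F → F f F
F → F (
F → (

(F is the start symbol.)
F is directly left-recursive. The standard transformation for
  A → A α₁ | ... | A α_m | β₁ | ... | β_n
is
  A  → β₁ A' | ... | β_n A'
  A' → α₁ A' | ... | α_m A' | ε

F → ( becomes F → ( F'
F → F f F becomes F' → f F F'
F → F ( becomes F' → ( F'
Add F' → ε

Resulting grammar:
F → ( F'
F' → f F F'
F' → ( F'
F' → ε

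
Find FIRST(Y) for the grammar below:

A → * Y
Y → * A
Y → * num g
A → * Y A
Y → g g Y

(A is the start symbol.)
{ '*', 'g' }

To compute FIRST(Y), examine every production with Y on the left-hand side, reading each right-hand side left to right until a non-nullable symbol is reached.

From Y → * A:
  - '*' is a terminal: add '*' and stop
From Y → * num g:
  - '*' is a terminal: add '*' and stop
From Y → g g Y:
  - g is a terminal: add 'g' and stop

Collecting: FIRST(Y) = { '*', 'g' }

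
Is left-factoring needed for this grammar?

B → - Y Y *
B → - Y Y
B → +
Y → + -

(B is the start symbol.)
Yes, B has productions with common prefix '- Y Y'

Left-factoring is needed when two productions for the same non-terminal
share a common prefix on the right-hand side.

Productions for B:
  B → - Y Y *
  B → - Y Y
  B → +

Found common prefix '- Y Y' in productions for B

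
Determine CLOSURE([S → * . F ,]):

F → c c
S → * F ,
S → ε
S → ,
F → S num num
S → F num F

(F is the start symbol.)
{ [F → . S num num], [F → . c c], [S → * . F ,], [S → . * F ,], [S → . ,], [S → . F num F], [S → .] }

To compute CLOSURE, for each item [A → α.Bβ] where B is a non-terminal, add [B → .γ] for all productions B → γ; repeat for the newly added items until nothing changes.

Start with: [S → * . F ,]
  [S → * . F ,] has the dot before F: add [F → . c c], [F → . S num num]
  [F → . S num num] has the dot before S: add [S → . * F ,], [S → .], [S → . ,], [S → . F num F]
No further items can be added.

CLOSURE = { [F → . S num num], [F → . c c], [S → * . F ,], [S → . * F ,], [S → . ,], [S → . F num F], [S → .] }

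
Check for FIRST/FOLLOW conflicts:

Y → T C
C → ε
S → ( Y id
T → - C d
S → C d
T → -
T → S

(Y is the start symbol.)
Nullable non-terminals: C.
C has a nullable alternative but only one production, so nothing to check.

S, T, Y have no nullable alternative, so no FIRST/FOLLOW check is needed there.

No FIRST/FOLLOW conflicts found.

Answer: No FIRST/FOLLOW conflicts.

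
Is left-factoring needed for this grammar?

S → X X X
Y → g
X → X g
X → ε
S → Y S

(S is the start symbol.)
No, left-factoring is not needed

Left-factoring is needed when two productions for the same non-terminal
share a common prefix on the right-hand side.

Productions for S:
  S → X X X
  S → Y S
Productions for X:
  X → X g
  X → ε

No common prefixes found.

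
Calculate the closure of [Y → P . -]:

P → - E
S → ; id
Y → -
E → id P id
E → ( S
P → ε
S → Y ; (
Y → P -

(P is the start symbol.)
{ [Y → P . -] }

Start with: [Y → P . -]
The dot precedes the terminal '-', so nothing is added.

CLOSURE = { [Y → P . -] }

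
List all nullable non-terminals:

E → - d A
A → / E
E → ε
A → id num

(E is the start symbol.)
ε-productions: E → ε
So E is immediately nullable.
No further non-terminal can be added: every production for the remaining non-terminals contains a terminal or a non-nullable non-terminal.
Nullable = { 'E' }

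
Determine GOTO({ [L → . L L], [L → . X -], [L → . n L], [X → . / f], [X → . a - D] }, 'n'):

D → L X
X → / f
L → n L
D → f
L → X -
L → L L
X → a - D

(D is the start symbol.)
GOTO(I, 'n') = CLOSURE({ [A → αX.β] : [A → α.Xβ] ∈ I, X = 'n' })

Items with dot before 'n', with the dot advanced:
  [L → . n L] → [L → n . L]
Closure of the advanced items:
  [L → n . L] has the dot before L: add [L → . n L], [L → . X -], [L → . L L]
  [L → . X -] has the dot before X: add [X → . / f], [X → . a - D]

GOTO = { [L → . L L], [L → . X -], [L → . n L], [L → n . L], [X → . / f], [X → . a - D] }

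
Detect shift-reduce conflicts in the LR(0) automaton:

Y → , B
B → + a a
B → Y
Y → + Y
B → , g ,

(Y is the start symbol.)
A shift-reduce conflict occurs when an LR(0) state has both:
  - a complete (reduce) item [A → α .] (dot at the end), and
  - a shift item [B → β . c γ] (dot before a terminal).

Augment with Y' → Y and build the canonical LR(0) collection (I0 = CLOSURE({[Y' → . Y]}), then GOTO on every symbol after a dot until no new states appear). It has 13 states:
  I0: { [Y → . + Y], [Y → . , B], [Y' → . Y] }  — shift
  I1: { [Y → + . Y], [Y → . + Y], [Y → . , B] }  — shift
  I2: { [B → . + a a], [B → . , g ,], [B → . Y], [Y → , . B], [Y → . + Y], [Y → . , B] }  — shift
  I3: { [Y' → Y .] }  — accept
  I4: { [B → + . a a], [Y → + . Y], [Y → . + Y], [Y → . , B] }  — shift
  I5: { [B → , . g ,], [B → . + a a], [B → . , g ,], [B → . Y], [Y → , . B], [Y → . + Y], [Y → . , B] }  — shift
  I6: { [Y → , B .] }  — reduce
  I7: { [B → Y .] }  — reduce
  I8: { [B → , g . ,] }  — shift
  I9: { [B → , g , .] }  — reduce
  I10: { [Y → + Y .] }  — reduce
  I11: { [B → + a . a] }  — shift
  I12: { [B → + a a .] }  — reduce

No state contains both a complete item and a shift item.

Answer: No shift-reduce conflicts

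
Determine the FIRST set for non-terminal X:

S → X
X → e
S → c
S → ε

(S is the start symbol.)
{ 'e' }

From X → e:
  - e is a terminal: add 'e' and stop

Collecting: FIRST(X) = { 'e' }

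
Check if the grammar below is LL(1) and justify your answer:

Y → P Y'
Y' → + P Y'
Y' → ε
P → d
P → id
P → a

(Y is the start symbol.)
Yes, the grammar is LL(1).

Relevant sets:
  FOLLOW(Y') = { $ }

For Y':
  PREDICT(Y' → '+' P Y') = { '+' }
  PREDICT(Y' → ε) = { $ }
For P:
  PREDICT(P → d) = { 'd' }
  PREDICT(P → id) = { 'id' }
  PREDICT(P → a) = { 'a' }
Y has a single production, so nothing to check there.

All predict sets are disjoint. The grammar IS LL(1).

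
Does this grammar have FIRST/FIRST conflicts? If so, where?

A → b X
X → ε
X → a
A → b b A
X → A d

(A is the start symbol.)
A FIRST/FIRST conflict occurs when two productions N → α and N → β for the same non-terminal have FIRST(α) ∩ FIRST(β) ≠ ∅ (with ε ∈ FIRST of a nullable right-hand side, so two nullable alternatives also conflict).

FIRST sets of the non-terminals at (or reachable through a nullable prefix from) the front of some alternative:
  FIRST(A) = { 'b' }

Productions for A:
  A → b X: FIRST = { 'b' }
  A → b b A: FIRST = { 'b' }
Productions for X:
  X → ε: FIRST = { ε }
  X → a: FIRST = { 'a' }
  X → A d: FIRST = { 'b' }

Conflict for A: A → b X and A → b b A
  Overlap: { 'b' }

Answer: Yes. A → b X / A → b b A on { 'b' }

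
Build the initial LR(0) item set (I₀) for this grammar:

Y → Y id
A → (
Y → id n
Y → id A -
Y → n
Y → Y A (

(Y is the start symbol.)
{ [Y → . Y A (], [Y → . Y id], [Y → . id A -], [Y → . id n], [Y → . n], [Y' → . Y] }

First, augment the grammar with Y' → Y
I₀ = CLOSURE({ [Y' → . Y] }):
  [Y' → . Y] has the dot before Y: add [Y → . Y id], [Y → . id n], [Y → . id A -], [Y → . n], [Y → . Y A (]
No further items can be added.

I₀ = { [Y → . Y A (], [Y → . Y id], [Y → . id A -], [Y → . id n], [Y → . n], [Y' → . Y] }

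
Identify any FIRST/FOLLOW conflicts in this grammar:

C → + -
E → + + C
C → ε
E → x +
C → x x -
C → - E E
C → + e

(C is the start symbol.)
Nullable non-terminals: C.

C: nullable alternative(s) C → ε; FOLLOW(C) = { $, '+', 'x' }
  C → + -: FIRST \ {ε} = { '+' } — overlaps FOLLOW(C) on { '+' }: CONFLICT
  C → ε: FIRST \ {ε} = { } — this is the only nullable alternative, skip
  C → x x -: FIRST \ {ε} = { 'x' } — overlaps FOLLOW(C) on { 'x' }: CONFLICT
  C → - E E: FIRST \ {ε} = { '-' } — disjoint from FOLLOW(C)
  C → + e: FIRST \ {ε} = { '+' } — overlaps FOLLOW(C) on { '+' }: CONFLICT

E has no nullable alternative, so no FIRST/FOLLOW check is needed there.

So the grammar has 3 FIRST/FOLLOW conflicts (marked CONFLICT above).

Answer: Yes. C → '+' '-' with FOLLOW(C) on { '+' }; C → x x '-' with FOLLOW(C) on { 'x' }; C → '+' e with FOLLOW(C) on { '+' }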